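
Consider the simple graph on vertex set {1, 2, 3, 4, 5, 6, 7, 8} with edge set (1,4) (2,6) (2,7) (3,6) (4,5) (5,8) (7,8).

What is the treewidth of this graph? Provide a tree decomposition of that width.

Treewidth 1.
Bags: B1 = {3, 6}  B2 = {2, 6}  B3 = {2, 7}  B4 = {7, 8}  B5 = {5, 8}  B6 = {4, 5}  B7 = {1, 4}
Tree: B1–B2, B2–B3, B3–B4, B4–B5, B5–B6, B6–B7

Each bag holds 2 vertices, so the decomposition has width 1, which upper-bounds the treewidth. Any graph with an edge has treewidth ≥ 1, and G has the edge 3–6. The upper and lower bounds meet at 1, so that is the treewidth.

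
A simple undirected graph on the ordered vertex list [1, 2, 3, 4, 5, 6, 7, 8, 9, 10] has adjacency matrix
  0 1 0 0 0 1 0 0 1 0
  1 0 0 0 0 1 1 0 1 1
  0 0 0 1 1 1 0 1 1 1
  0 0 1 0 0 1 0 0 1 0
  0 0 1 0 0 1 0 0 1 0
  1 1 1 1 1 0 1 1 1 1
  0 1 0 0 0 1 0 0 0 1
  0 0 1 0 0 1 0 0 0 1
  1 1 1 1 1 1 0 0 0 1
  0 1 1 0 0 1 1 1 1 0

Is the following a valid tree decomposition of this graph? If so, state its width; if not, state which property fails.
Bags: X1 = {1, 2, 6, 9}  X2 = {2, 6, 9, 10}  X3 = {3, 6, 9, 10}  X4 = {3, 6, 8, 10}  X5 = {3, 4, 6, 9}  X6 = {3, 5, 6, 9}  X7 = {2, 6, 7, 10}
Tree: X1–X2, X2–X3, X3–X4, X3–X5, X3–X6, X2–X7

Yes; width 3.

Checking the three conditions: (i) the bags cover all of {1, 2, 3, 4, 5, 6, 7, 8, 9, 10}; (ii) for each edge, some bag contains both endpoints; (iii) the bags containing any fixed vertex form a subtree. All hold, so the decomposition is valid with width 4 − 1 = 3.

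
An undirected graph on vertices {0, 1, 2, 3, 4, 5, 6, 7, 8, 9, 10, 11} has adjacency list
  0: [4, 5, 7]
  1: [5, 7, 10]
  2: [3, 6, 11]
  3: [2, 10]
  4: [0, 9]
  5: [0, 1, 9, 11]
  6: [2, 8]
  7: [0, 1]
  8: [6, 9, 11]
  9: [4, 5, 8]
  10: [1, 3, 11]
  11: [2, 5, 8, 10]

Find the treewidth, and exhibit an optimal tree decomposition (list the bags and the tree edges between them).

Treewidth 3.
Bags: B1 = {0, 4, 7, 9}  B2 = {0, 5, 7, 9}  B3 = {1, 5, 7, 9}  B4 = {1, 5, 8, 9}  B5 = {1, 5, 8, 11}  B6 = {1, 8, 10, 11}  B7 = {6, 8, 10, 11}  B8 = {2, 6, 10, 11}  B9 = {2, 3, 6, 10}
Tree: B1–B2, B2–B3, B3–B4, B4–B5, B5–B6, B6–B7, B7–B8, B8–B9

Every bag has size at most 4, so the width is 4 − 1 = 3 and tw(G) ≤ 3. For the lower bound: the 4 vertex sets {0,4,7}, {9}, {5}, {1,8,10,11} are disjoint, each induces a connected subgraph, and every pair is joined by at least one edge of G. Contracting each set to a single vertex therefore yields K_{4} as a minor, and since treewidth is minor-monotone, tw(G) ≥ tw(K_{4}) = 3. The upper and lower bounds meet at 3, so that is the treewidth.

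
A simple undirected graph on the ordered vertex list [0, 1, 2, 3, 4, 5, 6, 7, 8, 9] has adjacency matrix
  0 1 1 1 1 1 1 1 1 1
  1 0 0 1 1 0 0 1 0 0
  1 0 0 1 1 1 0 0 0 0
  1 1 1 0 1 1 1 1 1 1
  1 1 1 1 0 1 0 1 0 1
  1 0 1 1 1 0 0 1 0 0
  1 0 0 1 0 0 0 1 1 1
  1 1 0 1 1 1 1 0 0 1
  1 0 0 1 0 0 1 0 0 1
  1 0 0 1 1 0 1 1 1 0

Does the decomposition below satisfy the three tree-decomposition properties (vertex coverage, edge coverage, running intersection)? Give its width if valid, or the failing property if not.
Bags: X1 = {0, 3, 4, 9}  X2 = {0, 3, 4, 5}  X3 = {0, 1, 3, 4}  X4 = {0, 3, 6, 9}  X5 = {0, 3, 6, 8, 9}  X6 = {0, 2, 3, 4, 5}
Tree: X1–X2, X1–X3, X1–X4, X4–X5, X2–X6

A tree decomposition must satisfy three properties: every vertex lies in some bag; for every edge, both endpoints lie together in some bag; and for every vertex, the bags containing it form a connected subtree. Here vertex 7 appears in no bag, so the decomposition is invalid.

No — vertex 7 appears in no bag.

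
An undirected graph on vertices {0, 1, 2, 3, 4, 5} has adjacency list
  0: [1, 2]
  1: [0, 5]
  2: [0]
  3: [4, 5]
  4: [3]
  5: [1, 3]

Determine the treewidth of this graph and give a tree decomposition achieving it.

Treewidth 1.
Bags: B1 = {3, 4}  B2 = {3, 5}  B3 = {1, 5}  B4 = {0, 1}  B5 = {0, 2}
Tree: B1–B2, B2–B3, B3–B4, B4–B5

Each bag holds 2 vertices, so the decomposition has width 1, which upper-bounds the treewidth. Any graph with an edge has treewidth ≥ 1, and G has the edge 4–3. Combining the bounds, tw(G) = 1.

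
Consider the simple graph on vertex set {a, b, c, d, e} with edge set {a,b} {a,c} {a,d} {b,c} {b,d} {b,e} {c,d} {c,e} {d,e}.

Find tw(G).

3

A width-3 tree decomposition is:
Bags: B1 = {a, b, c, d}  B2 = {b, c, d, e}
Tree: B1–B2
Every bag has size at most 4, so the width is 4 − 1 = 3 and tw(G) ≤ 3. On the other hand G contains the 4-clique {b, c, d, e}. A clique must lie in a single bag of any decomposition, so no decomposition can have width below 3. The upper and lower bounds meet at 3, so that is the treewidth.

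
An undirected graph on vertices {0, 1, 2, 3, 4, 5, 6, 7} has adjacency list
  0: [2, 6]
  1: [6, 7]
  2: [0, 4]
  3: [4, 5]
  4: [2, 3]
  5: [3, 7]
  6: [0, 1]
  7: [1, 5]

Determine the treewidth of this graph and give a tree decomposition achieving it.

Treewidth 2.
One optimal decomposition is:
Bags: B1 = {0, 1, 6}  B2 = {0, 1, 2}  B3 = {1, 2, 4}  B4 = {1, 3, 4}  B5 = {1, 3, 5}  B6 = {1, 5, 7}
Tree: B1–B2, B2–B3, B3–B4, B4–B5, B5–B6

Every bag has size at most 3, so the width is 3 − 1 = 2 and tw(G) ≤ 2. The edges 1–6–0–2–4–3–5–7–1 form a cycle, so G is not a tree and its treewidth is at least 2. Hence tw(G) = 2 exactly.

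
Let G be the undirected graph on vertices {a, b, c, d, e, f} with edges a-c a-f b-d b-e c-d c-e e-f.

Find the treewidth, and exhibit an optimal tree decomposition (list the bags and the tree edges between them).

Treewidth 2.
One optimal decomposition is:
Bags: B1 = {b, c, d}  B2 = {b, c, e}  B3 = {a, c, e}  B4 = {a, e, f}
Tree: B1–B2, B2–B3, B3–B4

The largest bag has 3 vertices, giving width 2; this decomposition certifies tw(G) ≤ 2. For the lower bound, G contains the cycle d–b–e–c–d, so G is not a forest; only forests have treewidth ≤ 1, hence tw(G) ≥ 2. Combining the bounds, tw(G) = 2.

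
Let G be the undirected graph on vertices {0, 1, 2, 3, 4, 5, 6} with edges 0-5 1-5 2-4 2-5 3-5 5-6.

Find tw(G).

A width-1 tree decomposition is:
Bags: B1 = {2, 5}  B2 = {0, 5}  B3 = {2, 4}  B4 = {1, 5}  B5 = {5, 6}  B6 = {3, 5}
Tree: B1–B2, B1–B3, B2–B4, B2–B5, B1–B6
The largest bag has 2 vertices, giving width 1; this decomposition certifies tw(G) ≤ 1. Since G has at least one edge (e.g. 2–5), it is not an edgeless graph, so tw(G) ≥ 1. Combining the bounds, tw(G) = 1.

1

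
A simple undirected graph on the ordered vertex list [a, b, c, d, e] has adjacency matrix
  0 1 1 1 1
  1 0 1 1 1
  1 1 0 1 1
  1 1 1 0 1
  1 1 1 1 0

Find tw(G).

4

A width-4 tree decomposition is:
Bags: B1 = {a, b, c, d, e}
Tree: (single bag)
A single bag containing all 5 vertices is trivially a valid decomposition of width 4. For the lower bound, the 5 vertices {a, b, c, d, e} are pairwise adjacent, and any tree decomposition puts a clique entirely inside one bag — forcing width ≥ 4. Combining the bounds, tw(G) = 4.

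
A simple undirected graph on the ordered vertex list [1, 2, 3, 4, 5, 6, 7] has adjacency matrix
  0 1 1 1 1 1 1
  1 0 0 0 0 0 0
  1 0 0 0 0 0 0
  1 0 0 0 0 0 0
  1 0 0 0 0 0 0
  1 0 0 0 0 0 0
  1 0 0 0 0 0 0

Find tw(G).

A width-1 tree decomposition is:
Bags: B1 = {1, 2}  B2 = {1, 6}  B3 = {1, 5}  B4 = {1, 7}  B5 = {1, 4}  B6 = {1, 3}
Tree: B1–B2, B1–B3, B1–B4, B3–B5, B4–B6
The largest bag has 2 vertices, giving width 1; this decomposition certifies tw(G) ≤ 1. G has an edge, so its treewidth is at least 1. The upper and lower bounds meet at 1, so that is the treewidth.

1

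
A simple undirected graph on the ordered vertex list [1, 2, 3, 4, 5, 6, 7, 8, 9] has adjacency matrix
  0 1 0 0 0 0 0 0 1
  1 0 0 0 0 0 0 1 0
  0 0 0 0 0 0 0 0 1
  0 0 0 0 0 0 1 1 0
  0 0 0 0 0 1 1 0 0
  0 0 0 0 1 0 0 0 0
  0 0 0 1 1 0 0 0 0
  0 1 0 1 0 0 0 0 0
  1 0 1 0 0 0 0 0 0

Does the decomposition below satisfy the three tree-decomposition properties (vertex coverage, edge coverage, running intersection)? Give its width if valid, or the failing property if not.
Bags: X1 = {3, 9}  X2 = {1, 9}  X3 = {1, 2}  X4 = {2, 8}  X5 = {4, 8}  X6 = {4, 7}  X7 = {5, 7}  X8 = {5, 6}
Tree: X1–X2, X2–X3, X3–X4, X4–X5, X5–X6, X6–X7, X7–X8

Yes; width 1.

Checking the three conditions: (i) the bags cover all of {1, 2, 3, 4, 5, 6, 7, 8, 9}; (ii) for each edge, some bag contains both endpoints; (iii) the bags containing any fixed vertex form a subtree. All hold, so the decomposition is valid with width 2 − 1 = 1.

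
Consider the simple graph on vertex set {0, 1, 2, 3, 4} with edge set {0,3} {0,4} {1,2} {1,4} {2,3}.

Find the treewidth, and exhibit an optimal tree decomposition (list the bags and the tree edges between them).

Treewidth 2.
Bags: B1 = {1, 2, 3}  B2 = {1, 3, 4}  B3 = {0, 3, 4}
Tree: B1–B2, B2–B3

Every bag has size at most 3, so the width is 3 − 1 = 2 and tw(G) ≤ 2. Since 3–2–1–4–0–3 is a cycle in G, G is not acyclic. Forests are exactly the graphs of treewidth ≤ 1, so tw(G) ≥ 2. The upper and lower bounds meet at 2, so that is the treewidth.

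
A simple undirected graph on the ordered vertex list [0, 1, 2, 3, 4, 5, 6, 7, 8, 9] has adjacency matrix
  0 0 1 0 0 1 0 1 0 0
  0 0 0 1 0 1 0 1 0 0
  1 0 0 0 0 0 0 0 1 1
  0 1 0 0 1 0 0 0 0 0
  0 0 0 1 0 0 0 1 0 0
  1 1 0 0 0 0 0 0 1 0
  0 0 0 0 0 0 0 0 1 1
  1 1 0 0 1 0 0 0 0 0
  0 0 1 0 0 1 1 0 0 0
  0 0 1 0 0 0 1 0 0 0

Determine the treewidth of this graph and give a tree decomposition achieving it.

Treewidth 2.
One optimal decomposition is:
Bags: B1 = {6, 8, 9}  B2 = {2, 8, 9}  B3 = {2, 5, 8}  B4 = {0, 2, 5}  B5 = {0, 1, 5}  B6 = {0, 1, 7}  B7 = {1, 3, 7}  B8 = {3, 4, 7}
Tree: B1–B2, B2–B3, B3–B4, B4–B5, B5–B6, B6–B7, B7–B8

The largest bag has 3 vertices, giving width 2; this decomposition certifies tw(G) ≤ 2. For the lower bound, G contains the cycle 6–9–2–8–6, so G is not a forest; only forests have treewidth ≤ 1, hence tw(G) ≥ 2. Hence tw(G) = 2 exactly.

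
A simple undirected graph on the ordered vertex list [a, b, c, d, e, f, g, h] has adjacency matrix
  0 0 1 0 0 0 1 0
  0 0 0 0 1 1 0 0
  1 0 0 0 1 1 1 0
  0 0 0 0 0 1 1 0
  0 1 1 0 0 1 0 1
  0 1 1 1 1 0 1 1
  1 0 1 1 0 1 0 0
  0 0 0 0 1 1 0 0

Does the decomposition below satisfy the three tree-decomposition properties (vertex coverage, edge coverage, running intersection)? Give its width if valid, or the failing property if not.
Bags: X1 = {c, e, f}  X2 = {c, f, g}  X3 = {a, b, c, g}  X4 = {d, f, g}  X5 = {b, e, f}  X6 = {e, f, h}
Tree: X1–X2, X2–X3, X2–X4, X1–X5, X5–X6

A tree decomposition must satisfy three properties: every vertex lies in some bag; for every edge, both endpoints lie together in some bag; and for every vertex, the bags containing it form a connected subtree. Here bags containing vertex b are not connected in the tree, so the decomposition is invalid.

No — bags containing vertex b are not connected in the tree.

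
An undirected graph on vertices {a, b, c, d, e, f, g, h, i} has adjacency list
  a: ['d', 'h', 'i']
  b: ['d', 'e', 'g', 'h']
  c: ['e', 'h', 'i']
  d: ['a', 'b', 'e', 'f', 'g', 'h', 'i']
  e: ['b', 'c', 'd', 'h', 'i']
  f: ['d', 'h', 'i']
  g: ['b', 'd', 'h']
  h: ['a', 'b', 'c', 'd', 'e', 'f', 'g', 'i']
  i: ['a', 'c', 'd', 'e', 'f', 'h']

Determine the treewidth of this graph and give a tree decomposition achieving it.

Every bag has size at most 4, so the width is 4 − 1 = 3 and tw(G) ≤ 3. On the other hand G contains the 4-clique {b, d, g, h}. A clique must lie in a single bag of any decomposition, so no decomposition can have width below 3. Combining the bounds, tw(G) = 3.

Treewidth 3.
One optimal decomposition is:
Bags: B1 = {a, d, h, i}  B2 = {d, f, h, i}  B3 = {d, e, h, i}  B4 = {b, d, e, h}  B5 = {c, e, h, i}  B6 = {b, d, g, h}
Tree: B1–B2, B2–B3, B3–B4, B3–B5, B4–B6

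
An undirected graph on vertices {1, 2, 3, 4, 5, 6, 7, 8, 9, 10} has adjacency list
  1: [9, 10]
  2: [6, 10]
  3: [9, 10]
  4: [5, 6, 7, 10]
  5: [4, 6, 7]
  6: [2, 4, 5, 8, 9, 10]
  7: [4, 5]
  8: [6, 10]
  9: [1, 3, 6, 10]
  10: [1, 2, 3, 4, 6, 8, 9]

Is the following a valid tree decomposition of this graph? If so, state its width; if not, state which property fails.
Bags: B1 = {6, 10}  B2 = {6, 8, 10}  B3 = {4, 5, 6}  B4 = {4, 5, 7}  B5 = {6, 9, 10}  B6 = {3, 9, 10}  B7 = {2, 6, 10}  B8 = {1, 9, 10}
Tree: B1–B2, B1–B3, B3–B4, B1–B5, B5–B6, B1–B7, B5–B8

No — edge (4,10) lies in no bag.

A tree decomposition must satisfy three properties: every vertex lies in some bag; for every edge, both endpoints lie together in some bag; and for every vertex, the bags containing it form a connected subtree. Here edge (4,10) lies in no bag, so the decomposition is invalid.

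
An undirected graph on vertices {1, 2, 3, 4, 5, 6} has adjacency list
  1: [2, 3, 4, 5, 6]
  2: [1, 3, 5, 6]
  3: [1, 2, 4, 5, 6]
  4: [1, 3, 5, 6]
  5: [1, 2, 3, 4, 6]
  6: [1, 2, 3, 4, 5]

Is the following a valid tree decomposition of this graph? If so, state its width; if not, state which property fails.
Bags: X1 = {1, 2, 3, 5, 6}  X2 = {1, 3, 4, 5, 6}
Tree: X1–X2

Every vertex of G appears in some bag (union = {1, 2, 3, 4, 5, 6}); every edge is covered by a bag; and for each vertex v the set of bags containing v is connected in the bag tree. The decomposition is therefore valid. The largest bag has 5 vertices, so the width is 4.

Yes; width 4.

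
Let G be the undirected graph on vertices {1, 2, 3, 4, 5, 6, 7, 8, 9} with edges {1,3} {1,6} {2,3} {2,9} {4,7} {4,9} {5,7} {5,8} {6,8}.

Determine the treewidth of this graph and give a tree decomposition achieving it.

Treewidth 2.
One optimal decomposition is:
Bags: B1 = {2, 4, 9}  B2 = {2, 3, 4}  B3 = {1, 3, 4}  B4 = {1, 4, 6}  B5 = {4, 6, 8}  B6 = {4, 5, 8}  B7 = {4, 5, 7}
Tree: B1–B2, B2–B3, B3–B4, B4–B5, B5–B6, B6–B7

The largest bag has 3 vertices, giving width 2; this decomposition certifies tw(G) ≤ 2. The edges 4–9–2–3–1–6–8–5–7–4 form a cycle, so G is not a tree and its treewidth is at least 2. Therefore the treewidth is 2.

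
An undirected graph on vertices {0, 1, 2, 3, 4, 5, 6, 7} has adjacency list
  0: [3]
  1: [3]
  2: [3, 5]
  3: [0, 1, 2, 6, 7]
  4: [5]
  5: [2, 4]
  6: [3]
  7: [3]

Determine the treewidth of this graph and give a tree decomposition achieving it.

The largest bag has 2 vertices, giving width 1; this decomposition certifies tw(G) ≤ 1. G has an edge, so its treewidth is at least 1. Hence tw(G) = 1 exactly.

Treewidth 1.
One such decomposition:
Bags: B1 = {1, 3}  B2 = {2, 3}  B3 = {3, 7}  B4 = {0, 3}  B5 = {2, 5}  B6 = {3, 6}  B7 = {4, 5}
Tree: B1–B2, B2–B3, B1–B4, B2–B5, B2–B6, B5–B7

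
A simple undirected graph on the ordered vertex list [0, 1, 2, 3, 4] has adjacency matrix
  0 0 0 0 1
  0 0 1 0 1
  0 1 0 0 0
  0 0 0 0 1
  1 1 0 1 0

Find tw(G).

A width-1 tree decomposition is:
Bags: B1 = {0, 4}  B2 = {3, 4}  B3 = {1, 4}  B4 = {1, 2}
Tree: B1–B2, B1–B3, B3–B4
Every bag has size at most 2, so the width is 2 − 1 = 1 and tw(G) ≤ 1. Any graph with an edge has treewidth ≥ 1, and G has the edge 0–4. Therefore the treewidth is 1.

1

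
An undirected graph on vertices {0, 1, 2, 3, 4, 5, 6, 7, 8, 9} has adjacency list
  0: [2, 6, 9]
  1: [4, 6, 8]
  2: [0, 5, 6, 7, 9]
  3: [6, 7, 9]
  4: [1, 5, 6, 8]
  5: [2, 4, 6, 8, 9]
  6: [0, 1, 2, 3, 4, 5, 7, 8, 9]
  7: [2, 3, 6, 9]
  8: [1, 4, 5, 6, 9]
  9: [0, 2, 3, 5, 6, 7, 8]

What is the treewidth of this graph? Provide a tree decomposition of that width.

Each bag holds 4 vertices, so the decomposition has width 3, which upper-bounds the treewidth. Conversely, {1, 4, 6, 8} is a clique of size 4, and the vertices of any clique must share a bag in every tree decomposition; so some bag has ≥ 4 vertices and tw(G) ≥ 3. Therefore the treewidth is 3.

Treewidth 3.
One optimal decomposition is:
Bags: B1 = {5, 6, 8, 9}  B2 = {2, 5, 6, 9}  B3 = {0, 2, 6, 9}  B4 = {2, 6, 7, 9}  B5 = {4, 5, 6, 8}  B6 = {1, 4, 6, 8}  B7 = {3, 6, 7, 9}
Tree: B1–B2, B2–B3, B2–B4, B1–B5, B5–B6, B4–B7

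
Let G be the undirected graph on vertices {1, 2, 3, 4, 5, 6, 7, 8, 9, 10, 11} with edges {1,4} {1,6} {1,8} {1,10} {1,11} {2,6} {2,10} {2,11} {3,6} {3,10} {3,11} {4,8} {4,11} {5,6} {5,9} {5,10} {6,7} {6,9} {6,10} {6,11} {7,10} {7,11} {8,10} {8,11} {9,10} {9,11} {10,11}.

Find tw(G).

3

A width-3 tree decomposition is:
Bags: B1 = {1, 8, 10, 11}  B2 = {1, 6, 10, 11}  B3 = {1, 4, 8, 11}  B4 = {6, 7, 10, 11}  B5 = {3, 6, 10, 11}  B6 = {2, 6, 10, 11}  B7 = {6, 9, 10, 11}  B8 = {5, 6, 9, 10}
Tree: B1–B2, B1–B3, B2–B4, B4–B5, B5–B6, B6–B7, B7–B8
Every bag has size at most 4, so the width is 4 − 1 = 3 and tw(G) ≤ 3. On the other hand G contains the 4-clique {1, 8, 10, 11}. A clique must lie in a single bag of any decomposition, so no decomposition can have width below 3. The upper and lower bounds meet at 3, so that is the treewidth.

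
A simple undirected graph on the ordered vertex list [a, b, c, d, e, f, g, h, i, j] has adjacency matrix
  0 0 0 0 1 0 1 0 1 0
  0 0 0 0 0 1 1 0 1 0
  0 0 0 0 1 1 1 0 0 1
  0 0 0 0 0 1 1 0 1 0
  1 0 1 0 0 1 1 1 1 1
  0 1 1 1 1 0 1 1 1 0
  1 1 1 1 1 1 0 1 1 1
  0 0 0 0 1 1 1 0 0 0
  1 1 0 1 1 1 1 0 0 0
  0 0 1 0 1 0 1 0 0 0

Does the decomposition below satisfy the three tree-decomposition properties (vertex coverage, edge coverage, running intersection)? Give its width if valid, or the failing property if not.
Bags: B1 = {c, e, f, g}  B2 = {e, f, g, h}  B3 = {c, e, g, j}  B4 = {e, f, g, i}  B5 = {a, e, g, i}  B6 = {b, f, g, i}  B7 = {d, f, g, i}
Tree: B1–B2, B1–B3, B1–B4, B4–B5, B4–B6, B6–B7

Vertex coverage: the bags together contain {a, b, c, d, e, f, g, h, i, j}, the full vertex set. Edge coverage: each edge of G has both endpoints in at least one bag. Running intersection: for every vertex, the bags containing it form a connected subtree. All three properties hold, so this is a valid tree decomposition of width max|bag| − 1 = 3, and hence tw(G) ≤ 3.

Yes; width 3.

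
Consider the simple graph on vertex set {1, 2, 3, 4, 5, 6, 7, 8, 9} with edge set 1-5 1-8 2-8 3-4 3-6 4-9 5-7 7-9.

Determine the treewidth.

1

A width-1 tree decomposition is:
Bags: B1 = {3, 6}  B2 = {3, 4}  B3 = {4, 9}  B4 = {7, 9}  B5 = {5, 7}  B6 = {1, 5}  B7 = {1, 8}  B8 = {2, 8}
Tree: B1–B2, B2–B3, B3–B4, B4–B5, B5–B6, B6–B7, B7–B8
Every bag has size at most 2, so the width is 2 − 1 = 1 and tw(G) ≤ 1. G has an edge, so its treewidth is at least 1. Combining the bounds, tw(G) = 1.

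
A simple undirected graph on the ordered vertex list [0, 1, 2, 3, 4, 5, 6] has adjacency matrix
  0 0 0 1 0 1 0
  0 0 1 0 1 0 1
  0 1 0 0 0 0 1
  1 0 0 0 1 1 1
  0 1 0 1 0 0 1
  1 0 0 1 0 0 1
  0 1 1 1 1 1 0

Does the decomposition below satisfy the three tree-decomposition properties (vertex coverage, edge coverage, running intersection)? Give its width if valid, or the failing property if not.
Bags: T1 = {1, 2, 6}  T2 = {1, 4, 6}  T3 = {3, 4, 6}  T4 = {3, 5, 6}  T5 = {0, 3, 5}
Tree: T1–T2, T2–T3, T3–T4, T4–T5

Yes; width 2.

Checking the three conditions: (i) the bags cover all of {0, 1, 2, 3, 4, 5, 6}; (ii) for each edge, some bag contains both endpoints; (iii) the bags containing any fixed vertex form a subtree. All hold, so the decomposition is valid with width 3 − 1 = 2.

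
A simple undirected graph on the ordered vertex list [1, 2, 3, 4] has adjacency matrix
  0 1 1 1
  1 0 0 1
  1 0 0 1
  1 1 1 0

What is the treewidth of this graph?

A width-2 tree decomposition is:
Bags: B1 = {1, 3, 4}  B2 = {1, 2, 4}
Tree: B1–B2
Each bag holds 3 vertices, so the decomposition has width 2, which upper-bounds the treewidth. Conversely, {1, 2, 4} is a clique of size 3, and the vertices of any clique must share a bag in every tree decomposition; so some bag has ≥ 3 vertices and tw(G) ≥ 2. Combining the bounds, tw(G) = 2.

2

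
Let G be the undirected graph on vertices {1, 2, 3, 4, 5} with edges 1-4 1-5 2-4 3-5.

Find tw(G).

A width-1 tree decomposition is:
Bags: B1 = {2, 4}  B2 = {1, 4}  B3 = {1, 5}  B4 = {3, 5}
Tree: B1–B2, B2–B3, B3–B4
The largest bag has 2 vertices, giving width 1; this decomposition certifies tw(G) ≤ 1. G has an edge, so its treewidth is at least 1. The upper and lower bounds meet at 1, so that is the treewidth.

1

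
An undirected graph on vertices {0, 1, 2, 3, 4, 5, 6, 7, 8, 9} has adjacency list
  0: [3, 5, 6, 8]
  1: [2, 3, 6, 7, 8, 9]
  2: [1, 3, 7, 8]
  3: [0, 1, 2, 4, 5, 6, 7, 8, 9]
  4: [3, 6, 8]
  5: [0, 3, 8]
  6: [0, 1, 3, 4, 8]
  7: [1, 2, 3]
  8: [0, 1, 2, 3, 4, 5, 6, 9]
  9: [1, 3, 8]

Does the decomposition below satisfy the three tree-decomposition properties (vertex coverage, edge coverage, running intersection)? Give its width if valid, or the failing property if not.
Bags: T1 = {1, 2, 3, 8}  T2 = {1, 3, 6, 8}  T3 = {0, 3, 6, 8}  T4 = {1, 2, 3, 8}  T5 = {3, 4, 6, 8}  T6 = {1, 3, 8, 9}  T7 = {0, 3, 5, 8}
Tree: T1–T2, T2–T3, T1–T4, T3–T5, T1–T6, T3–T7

No — vertex 7 appears in no bag.

A tree decomposition must satisfy three properties: every vertex lies in some bag; for every edge, both endpoints lie together in some bag; and for every vertex, the bags containing it form a connected subtree. Here vertex 7 appears in no bag, so the decomposition is invalid.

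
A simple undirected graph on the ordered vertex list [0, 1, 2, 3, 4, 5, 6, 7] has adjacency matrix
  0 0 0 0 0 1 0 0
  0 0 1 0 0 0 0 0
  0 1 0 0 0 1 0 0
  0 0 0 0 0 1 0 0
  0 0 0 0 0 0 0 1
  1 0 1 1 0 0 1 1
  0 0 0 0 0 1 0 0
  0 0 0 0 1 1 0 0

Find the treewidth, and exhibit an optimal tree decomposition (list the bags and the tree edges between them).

The largest bag has 2 vertices, giving width 1; this decomposition certifies tw(G) ≤ 1. G has an edge, so its treewidth is at least 1. Therefore the treewidth is 1.

Treewidth 1.
Bags: B1 = {5, 6}  B2 = {2, 5}  B3 = {3, 5}  B4 = {5, 7}  B5 = {1, 2}  B6 = {4, 7}  B7 = {0, 5}
Tree: B1–B2, B1–B3, B2–B4, B2–B5, B4–B6, B3–B7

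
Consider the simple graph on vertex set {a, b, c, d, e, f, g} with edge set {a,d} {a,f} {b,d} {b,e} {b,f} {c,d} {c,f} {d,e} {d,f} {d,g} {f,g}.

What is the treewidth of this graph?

A width-2 tree decomposition is:
Bags: B1 = {c, d, f}  B2 = {b, d, f}  B3 = {a, d, f}  B4 = {b, d, e}  B5 = {d, f, g}
Tree: B1–B2, B2–B3, B2–B4, B2–B5
The largest bag has 3 vertices, giving width 2; this decomposition certifies tw(G) ≤ 2. Conversely, {b, d, e} is a clique of size 3, and the vertices of any clique must share a bag in every tree decomposition; so some bag has ≥ 3 vertices and tw(G) ≥ 2. Combining the bounds, tw(G) = 2.

2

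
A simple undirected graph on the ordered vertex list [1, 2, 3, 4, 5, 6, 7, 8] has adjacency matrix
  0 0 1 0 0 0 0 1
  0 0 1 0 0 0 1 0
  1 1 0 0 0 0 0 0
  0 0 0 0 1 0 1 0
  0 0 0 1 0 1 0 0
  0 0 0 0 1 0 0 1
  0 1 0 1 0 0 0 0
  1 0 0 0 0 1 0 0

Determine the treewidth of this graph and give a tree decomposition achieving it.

Treewidth 2.
Bags: B1 = {1, 3, 8}  B2 = {3, 6, 8}  B3 = {3, 5, 6}  B4 = {3, 4, 5}  B5 = {3, 4, 7}  B6 = {2, 3, 7}
Tree: B1–B2, B2–B3, B3–B4, B4–B5, B5–B6

Each bag holds 3 vertices, so the decomposition has width 2, which upper-bounds the treewidth. Since 3–1–8–6–5–4–7–2–3 is a cycle in G, G is not acyclic. Forests are exactly the graphs of treewidth ≤ 1, so tw(G) ≥ 2. Combining the bounds, tw(G) = 2.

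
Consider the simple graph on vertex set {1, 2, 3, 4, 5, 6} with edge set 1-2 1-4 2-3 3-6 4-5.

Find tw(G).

A width-1 tree decomposition is:
Bags: B1 = {3, 6}  B2 = {2, 3}  B3 = {1, 2}  B4 = {1, 4}  B5 = {4, 5}
Tree: B1–B2, B2–B3, B3–B4, B4–B5
Every bag has size at most 2, so the width is 2 − 1 = 1 and tw(G) ≤ 1. Since G has at least one edge (e.g. 6–3), it is not an edgeless graph, so tw(G) ≥ 1. The upper and lower bounds meet at 1, so that is the treewidth.

1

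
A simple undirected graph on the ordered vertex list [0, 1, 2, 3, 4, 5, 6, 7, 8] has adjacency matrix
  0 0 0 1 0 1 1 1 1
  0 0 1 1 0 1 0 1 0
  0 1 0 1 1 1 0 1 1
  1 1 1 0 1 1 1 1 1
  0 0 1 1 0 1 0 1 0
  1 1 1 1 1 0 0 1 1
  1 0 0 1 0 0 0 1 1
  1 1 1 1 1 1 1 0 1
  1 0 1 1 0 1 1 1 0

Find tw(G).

4

A width-4 tree decomposition is:
Bags: B1 = {0, 3, 5, 7, 8}  B2 = {2, 3, 5, 7, 8}  B3 = {2, 3, 4, 5, 7}  B4 = {0, 3, 6, 7, 8}  B5 = {1, 2, 3, 5, 7}
Tree: B1–B2, B2–B3, B1–B4, B2–B5
The largest bag has 5 vertices, giving width 4; this decomposition certifies tw(G) ≤ 4. On the other hand G contains the 5-clique {0, 3, 5, 7, 8}. A clique must lie in a single bag of any decomposition, so no decomposition can have width below 4. The upper and lower bounds meet at 4, so that is the treewidth.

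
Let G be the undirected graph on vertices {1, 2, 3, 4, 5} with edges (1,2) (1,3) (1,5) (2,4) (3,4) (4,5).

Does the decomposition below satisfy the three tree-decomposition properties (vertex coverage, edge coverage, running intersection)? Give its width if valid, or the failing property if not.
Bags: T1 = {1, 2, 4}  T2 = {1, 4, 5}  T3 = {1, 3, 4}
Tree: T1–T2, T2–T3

Vertex coverage: the bags together contain {1, 2, 3, 4, 5}, the full vertex set. Edge coverage: each edge of G has both endpoints in at least one bag. Running intersection: for every vertex, the bags containing it form a connected subtree. All three properties hold, so this is a valid tree decomposition of width max|bag| − 1 = 2, and hence tw(G) ≤ 2.

Yes; width 2.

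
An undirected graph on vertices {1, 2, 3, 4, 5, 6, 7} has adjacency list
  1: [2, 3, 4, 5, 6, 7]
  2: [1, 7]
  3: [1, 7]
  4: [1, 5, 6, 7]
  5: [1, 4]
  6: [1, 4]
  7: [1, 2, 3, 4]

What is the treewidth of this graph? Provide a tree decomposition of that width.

The largest bag has 3 vertices, giving width 2; this decomposition certifies tw(G) ≤ 2. For the lower bound, the 3 vertices {1, 2, 7} are pairwise adjacent, and any tree decomposition puts a clique entirely inside one bag — forcing width ≥ 2. The upper and lower bounds meet at 2, so that is the treewidth.

Treewidth 2.
One such decomposition:
Bags: B1 = {1, 3, 7}  B2 = {1, 2, 7}  B3 = {1, 4, 7}  B4 = {1, 4, 6}  B5 = {1, 4, 5}
Tree: B1–B2, B1–B3, B3–B4, B3–B5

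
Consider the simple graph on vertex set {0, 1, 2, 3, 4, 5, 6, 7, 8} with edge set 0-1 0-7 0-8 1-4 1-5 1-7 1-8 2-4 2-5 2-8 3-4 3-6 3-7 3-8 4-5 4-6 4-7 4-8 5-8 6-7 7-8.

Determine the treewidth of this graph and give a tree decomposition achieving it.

The largest bag has 4 vertices, giving width 3; this decomposition certifies tw(G) ≤ 3. On the other hand G contains the 4-clique {0, 1, 7, 8}. A clique must lie in a single bag of any decomposition, so no decomposition can have width below 3. Therefore the treewidth is 3.

Treewidth 3.
One such decomposition:
Bags: B1 = {1, 4, 7, 8}  B2 = {0, 1, 7, 8}  B3 = {1, 4, 5, 8}  B4 = {3, 4, 7, 8}  B5 = {2, 4, 5, 8}  B6 = {3, 4, 6, 7}
Tree: B1–B2, B1–B3, B1–B4, B3–B5, B4–B6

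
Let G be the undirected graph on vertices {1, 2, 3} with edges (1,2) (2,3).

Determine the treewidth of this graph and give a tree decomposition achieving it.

Treewidth 1.
One optimal decomposition is:
Bags: B1 = {1, 2}  B2 = {2, 3}
Tree: B1–B2

The largest bag has 2 vertices, giving width 1; this decomposition certifies tw(G) ≤ 1. Since G has at least one edge (e.g. 2–1), it is not an edgeless graph, so tw(G) ≥ 1. Combining the bounds, tw(G) = 1.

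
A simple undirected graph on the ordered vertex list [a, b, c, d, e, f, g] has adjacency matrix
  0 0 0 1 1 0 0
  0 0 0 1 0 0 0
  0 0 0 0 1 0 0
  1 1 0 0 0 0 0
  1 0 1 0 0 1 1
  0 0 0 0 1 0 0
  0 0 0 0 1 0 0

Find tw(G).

A width-1 tree decomposition is:
Bags: B1 = {c, e}  B2 = {e, g}  B3 = {a, e}  B4 = {a, d}  B5 = {e, f}  B6 = {b, d}
Tree: B1–B2, B1–B3, B3–B4, B1–B5, B4–B6
The largest bag has 2 vertices, giving width 1; this decomposition certifies tw(G) ≤ 1. G has an edge, so its treewidth is at least 1. Combining the bounds, tw(G) = 1.

1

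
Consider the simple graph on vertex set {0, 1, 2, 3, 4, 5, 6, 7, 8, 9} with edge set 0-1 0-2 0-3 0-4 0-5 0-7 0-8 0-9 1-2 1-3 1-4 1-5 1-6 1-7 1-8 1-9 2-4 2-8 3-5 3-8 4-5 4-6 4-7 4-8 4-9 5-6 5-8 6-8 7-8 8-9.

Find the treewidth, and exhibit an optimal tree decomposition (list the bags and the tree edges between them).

Every bag has size at most 5, so the width is 5 − 1 = 4 and tw(G) ≤ 4. For the lower bound, the 5 vertices {0, 1, 3, 5, 8} are pairwise adjacent, and any tree decomposition puts a clique entirely inside one bag — forcing width ≥ 4. Hence tw(G) = 4 exactly.

Treewidth 4.
One such decomposition:
Bags: B1 = {0, 1, 4, 5, 8}  B2 = {0, 1, 4, 7, 8}  B3 = {1, 4, 5, 6, 8}  B4 = {0, 1, 2, 4, 8}  B5 = {0, 1, 3, 5, 8}  B6 = {0, 1, 4, 8, 9}
Tree: B1–B2, B1–B3, B2–B4, B1–B5, B4–B6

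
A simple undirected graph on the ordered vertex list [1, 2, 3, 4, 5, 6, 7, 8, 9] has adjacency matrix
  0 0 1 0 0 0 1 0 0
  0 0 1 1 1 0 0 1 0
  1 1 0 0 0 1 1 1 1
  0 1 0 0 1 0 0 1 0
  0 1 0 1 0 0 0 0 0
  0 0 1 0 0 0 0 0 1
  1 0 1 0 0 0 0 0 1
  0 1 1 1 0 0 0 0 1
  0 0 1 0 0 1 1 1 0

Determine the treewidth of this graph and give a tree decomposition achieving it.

Each bag holds 3 vertices, so the decomposition has width 2, which upper-bounds the treewidth. Conversely, {1, 3, 7} is a clique of size 3, and the vertices of any clique must share a bag in every tree decomposition; so some bag has ≥ 3 vertices and tw(G) ≥ 2. Combining the bounds, tw(G) = 2.

Treewidth 2.
One optimal decomposition is:
Bags: B1 = {2, 3, 8}  B2 = {2, 4, 8}  B3 = {3, 8, 9}  B4 = {3, 6, 9}  B5 = {3, 7, 9}  B6 = {1, 3, 7}  B7 = {2, 4, 5}
Tree: B1–B2, B1–B3, B3–B4, B3–B5, B5–B6, B2–B7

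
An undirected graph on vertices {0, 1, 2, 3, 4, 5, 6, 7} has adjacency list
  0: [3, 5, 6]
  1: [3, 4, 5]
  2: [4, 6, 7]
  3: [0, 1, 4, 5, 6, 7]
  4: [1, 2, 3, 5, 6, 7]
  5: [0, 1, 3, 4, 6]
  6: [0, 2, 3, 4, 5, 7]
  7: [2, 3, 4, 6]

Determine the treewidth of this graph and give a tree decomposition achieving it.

Treewidth 3.
Bags: B1 = {3, 4, 6, 7}  B2 = {3, 4, 5, 6}  B3 = {0, 3, 5, 6}  B4 = {1, 3, 4, 5}  B5 = {2, 4, 6, 7}
Tree: B1–B2, B2–B3, B2–B4, B1–B5

Every bag has size at most 4, so the width is 4 − 1 = 3 and tw(G) ≤ 3. Conversely, {2, 4, 6, 7} is a clique of size 4, and the vertices of any clique must share a bag in every tree decomposition; so some bag has ≥ 4 vertices and tw(G) ≥ 3. The upper and lower bounds meet at 3, so that is the treewidth.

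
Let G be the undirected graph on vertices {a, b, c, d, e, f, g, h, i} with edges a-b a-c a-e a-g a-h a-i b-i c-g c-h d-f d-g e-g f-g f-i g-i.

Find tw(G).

2

A width-2 tree decomposition is:
Bags: B1 = {a, g, i}  B2 = {a, c, g}  B3 = {f, g, i}  B4 = {a, e, g}  B5 = {d, f, g}  B6 = {a, b, i}  B7 = {a, c, h}
Tree: B1–B2, B1–B3, B1–B4, B3–B5, B1–B6, B2–B7
Every bag has size at most 3, so the width is 3 − 1 = 2 and tw(G) ≤ 2. On the other hand G contains the 3-clique {d, f, g}. A clique must lie in a single bag of any decomposition, so no decomposition can have width below 2. Combining the bounds, tw(G) = 2.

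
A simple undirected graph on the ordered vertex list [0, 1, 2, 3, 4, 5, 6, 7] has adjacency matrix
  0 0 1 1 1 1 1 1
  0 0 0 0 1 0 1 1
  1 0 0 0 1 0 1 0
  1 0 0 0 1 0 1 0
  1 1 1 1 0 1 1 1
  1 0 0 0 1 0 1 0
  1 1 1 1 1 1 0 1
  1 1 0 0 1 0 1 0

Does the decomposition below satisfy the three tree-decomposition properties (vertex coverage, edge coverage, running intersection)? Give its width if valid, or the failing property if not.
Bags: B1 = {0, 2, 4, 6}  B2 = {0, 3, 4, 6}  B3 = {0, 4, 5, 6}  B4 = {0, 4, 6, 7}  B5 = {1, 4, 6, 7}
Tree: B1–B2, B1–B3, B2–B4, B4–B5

Yes; width 3.

Every vertex of G appears in some bag (union = {0, 1, 2, 3, 4, 5, 6, 7}); every edge is covered by a bag; and for each vertex v the set of bags containing v is connected in the bag tree. The decomposition is therefore valid. The largest bag has 4 vertices, so the width is 3.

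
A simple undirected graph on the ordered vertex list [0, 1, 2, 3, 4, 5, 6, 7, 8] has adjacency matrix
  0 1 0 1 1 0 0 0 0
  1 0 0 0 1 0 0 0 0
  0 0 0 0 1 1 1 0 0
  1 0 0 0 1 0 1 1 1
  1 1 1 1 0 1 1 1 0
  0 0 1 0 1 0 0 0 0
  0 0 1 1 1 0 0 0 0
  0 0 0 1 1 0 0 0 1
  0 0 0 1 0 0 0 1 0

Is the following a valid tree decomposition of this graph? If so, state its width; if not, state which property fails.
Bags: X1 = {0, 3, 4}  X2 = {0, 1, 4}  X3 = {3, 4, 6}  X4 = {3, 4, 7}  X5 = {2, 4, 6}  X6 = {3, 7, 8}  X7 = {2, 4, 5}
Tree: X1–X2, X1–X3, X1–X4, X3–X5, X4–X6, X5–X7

Yes; width 2.

Vertex coverage: the bags together contain {0, 1, 2, 3, 4, 5, 6, 7, 8}, the full vertex set. Edge coverage: each edge of G has both endpoints in at least one bag. Running intersection: for every vertex, the bags containing it form a connected subtree. All three properties hold, so this is a valid tree decomposition of width max|bag| − 1 = 2, and hence tw(G) ≤ 2.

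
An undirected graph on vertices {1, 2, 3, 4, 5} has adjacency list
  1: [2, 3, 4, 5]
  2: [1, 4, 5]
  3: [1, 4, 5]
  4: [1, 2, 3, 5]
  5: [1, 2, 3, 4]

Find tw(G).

3

A width-3 tree decomposition is:
Bags: B1 = {1, 2, 4, 5}  B2 = {1, 3, 4, 5}
Tree: B1–B2
The largest bag has 4 vertices, giving width 3; this decomposition certifies tw(G) ≤ 3. On the other hand G contains the 4-clique {1, 2, 4, 5}. A clique must lie in a single bag of any decomposition, so no decomposition can have width below 3. The upper and lower bounds meet at 3, so that is the treewidth.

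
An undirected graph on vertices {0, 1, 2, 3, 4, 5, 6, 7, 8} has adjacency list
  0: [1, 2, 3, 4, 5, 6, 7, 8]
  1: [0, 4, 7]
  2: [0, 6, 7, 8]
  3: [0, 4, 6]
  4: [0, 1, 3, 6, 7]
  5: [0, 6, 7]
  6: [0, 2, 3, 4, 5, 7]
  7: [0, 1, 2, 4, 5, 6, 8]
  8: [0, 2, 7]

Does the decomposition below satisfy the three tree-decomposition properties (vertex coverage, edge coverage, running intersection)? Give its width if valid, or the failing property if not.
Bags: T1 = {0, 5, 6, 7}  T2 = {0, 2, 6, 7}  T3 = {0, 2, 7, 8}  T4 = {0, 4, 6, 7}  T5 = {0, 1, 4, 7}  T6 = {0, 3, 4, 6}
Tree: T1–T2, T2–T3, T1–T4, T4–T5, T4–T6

Vertex coverage: the bags together contain {0, 1, 2, 3, 4, 5, 6, 7, 8}, the full vertex set. Edge coverage: each edge of G has both endpoints in at least one bag. Running intersection: for every vertex, the bags containing it form a connected subtree. All three properties hold, so this is a valid tree decomposition of width max|bag| − 1 = 3, and hence tw(G) ≤ 3.

Yes; width 3.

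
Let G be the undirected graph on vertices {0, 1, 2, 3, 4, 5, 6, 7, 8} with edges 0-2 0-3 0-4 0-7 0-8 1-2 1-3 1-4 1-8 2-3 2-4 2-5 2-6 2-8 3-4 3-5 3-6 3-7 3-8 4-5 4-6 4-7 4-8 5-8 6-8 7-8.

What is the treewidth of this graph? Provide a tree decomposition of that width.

Each bag holds 5 vertices, so the decomposition has width 4, which upper-bounds the treewidth. For the lower bound, the 5 vertices {0, 2, 3, 4, 8} are pairwise adjacent, and any tree decomposition puts a clique entirely inside one bag — forcing width ≥ 4. Combining the bounds, tw(G) = 4.

Treewidth 4.
One such decomposition:
Bags: B1 = {0, 3, 4, 7, 8}  B2 = {0, 2, 3, 4, 8}  B3 = {2, 3, 4, 5, 8}  B4 = {1, 2, 3, 4, 8}  B5 = {2, 3, 4, 6, 8}
Tree: B1–B2, B2–B3, B3–B4, B4–B5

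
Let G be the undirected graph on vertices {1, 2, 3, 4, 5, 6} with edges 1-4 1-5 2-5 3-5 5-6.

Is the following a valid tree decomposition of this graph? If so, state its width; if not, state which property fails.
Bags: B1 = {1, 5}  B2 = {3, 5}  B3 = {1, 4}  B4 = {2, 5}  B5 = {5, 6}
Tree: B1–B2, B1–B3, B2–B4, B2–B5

Yes; width 1.

Checking the three conditions: (i) the bags cover all of {1, 2, 3, 4, 5, 6}; (ii) for each edge, some bag contains both endpoints; (iii) the bags containing any fixed vertex form a subtree. All hold, so the decomposition is valid with width 2 − 1 = 1.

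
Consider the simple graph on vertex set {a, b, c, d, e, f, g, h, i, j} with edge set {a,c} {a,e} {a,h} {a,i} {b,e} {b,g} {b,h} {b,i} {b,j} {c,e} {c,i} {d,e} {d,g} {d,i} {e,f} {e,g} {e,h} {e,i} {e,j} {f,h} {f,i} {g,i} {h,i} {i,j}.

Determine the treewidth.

A width-3 tree decomposition is:
Bags: B1 = {b, e, h, i}  B2 = {b, e, g, i}  B3 = {b, e, i, j}  B4 = {a, e, h, i}  B5 = {e, f, h, i}  B6 = {d, e, g, i}  B7 = {a, c, e, i}
Tree: B1–B2, B2–B3, B1–B4, B1–B5, B2–B6, B4–B7
The largest bag has 4 vertices, giving width 3; this decomposition certifies tw(G) ≤ 3. For the lower bound, the 4 vertices {d, e, g, i} are pairwise adjacent, and any tree decomposition puts a clique entirely inside one bag — forcing width ≥ 3. The upper and lower bounds meet at 3, so that is the treewidth.

3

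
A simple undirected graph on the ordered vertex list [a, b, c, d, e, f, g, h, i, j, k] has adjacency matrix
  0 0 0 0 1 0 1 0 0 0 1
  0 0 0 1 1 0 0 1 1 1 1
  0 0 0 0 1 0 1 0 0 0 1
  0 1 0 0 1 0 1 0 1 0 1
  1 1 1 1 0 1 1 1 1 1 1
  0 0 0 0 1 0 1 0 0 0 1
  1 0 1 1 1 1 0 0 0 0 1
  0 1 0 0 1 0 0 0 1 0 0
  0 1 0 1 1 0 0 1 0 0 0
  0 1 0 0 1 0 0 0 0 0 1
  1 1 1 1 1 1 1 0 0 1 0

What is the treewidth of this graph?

A width-3 tree decomposition is:
Bags: B1 = {d, e, g, k}  B2 = {b, d, e, k}  B3 = {b, e, j, k}  B4 = {a, e, g, k}  B5 = {c, e, g, k}  B6 = {e, f, g, k}  B7 = {b, d, e, i}  B8 = {b, e, h, i}
Tree: B1–B2, B2–B3, B1–B4, B1–B5, B4–B6, B2–B7, B7–B8
Each bag holds 4 vertices, so the decomposition has width 3, which upper-bounds the treewidth. For the lower bound, the 4 vertices {b, e, h, i} are pairwise adjacent, and any tree decomposition puts a clique entirely inside one bag — forcing width ≥ 3. The upper and lower bounds meet at 3, so that is the treewidth.

3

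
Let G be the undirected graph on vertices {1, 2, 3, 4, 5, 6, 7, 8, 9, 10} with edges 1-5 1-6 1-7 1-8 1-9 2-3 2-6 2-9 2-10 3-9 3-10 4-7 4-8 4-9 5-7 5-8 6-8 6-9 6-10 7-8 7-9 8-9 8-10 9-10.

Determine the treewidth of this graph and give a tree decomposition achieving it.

The largest bag has 4 vertices, giving width 3; this decomposition certifies tw(G) ≤ 3. On the other hand G contains the 4-clique {1, 6, 8, 9}. A clique must lie in a single bag of any decomposition, so no decomposition can have width below 3. Combining the bounds, tw(G) = 3.

Treewidth 3.
One optimal decomposition is:
Bags: B1 = {1, 7, 8, 9}  B2 = {1, 5, 7, 8}  B3 = {1, 6, 8, 9}  B4 = {6, 8, 9, 10}  B5 = {2, 6, 9, 10}  B6 = {2, 3, 9, 10}  B7 = {4, 7, 8, 9}
Tree: B1–B2, B1–B3, B3–B4, B4–B5, B5–B6, B1–B7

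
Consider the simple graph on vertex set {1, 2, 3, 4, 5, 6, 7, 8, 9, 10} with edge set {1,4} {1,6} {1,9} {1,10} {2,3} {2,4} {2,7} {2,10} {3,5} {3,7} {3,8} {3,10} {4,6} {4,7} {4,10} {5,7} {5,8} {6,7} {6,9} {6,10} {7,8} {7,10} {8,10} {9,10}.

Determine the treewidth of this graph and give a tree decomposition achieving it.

Treewidth 3.
One optimal decomposition is:
Bags: B1 = {2, 4, 7, 10}  B2 = {2, 3, 7, 10}  B3 = {3, 7, 8, 10}  B4 = {3, 5, 7, 8}  B5 = {4, 6, 7, 10}  B6 = {1, 4, 6, 10}  B7 = {1, 6, 9, 10}
Tree: B1–B2, B2–B3, B3–B4, B1–B5, B5–B6, B6–B7

Each bag holds 4 vertices, so the decomposition has width 3, which upper-bounds the treewidth. For the lower bound, the 4 vertices {1, 6, 9, 10} are pairwise adjacent, and any tree decomposition puts a clique entirely inside one bag — forcing width ≥ 3. Therefore the treewidth is 3.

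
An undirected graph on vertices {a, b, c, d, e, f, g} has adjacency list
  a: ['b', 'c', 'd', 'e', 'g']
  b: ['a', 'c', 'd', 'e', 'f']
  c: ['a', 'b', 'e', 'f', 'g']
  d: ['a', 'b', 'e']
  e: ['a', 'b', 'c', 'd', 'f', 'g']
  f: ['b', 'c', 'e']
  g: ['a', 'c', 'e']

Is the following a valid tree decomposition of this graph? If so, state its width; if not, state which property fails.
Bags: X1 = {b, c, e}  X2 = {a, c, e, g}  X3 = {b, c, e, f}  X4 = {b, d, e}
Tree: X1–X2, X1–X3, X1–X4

A tree decomposition must satisfy three properties: every vertex lies in some bag; for every edge, both endpoints lie together in some bag; and for every vertex, the bags containing it form a connected subtree. Here edge (a,b) lies in no bag, so the decomposition is invalid.

No — edge (a,b) lies in no bag.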